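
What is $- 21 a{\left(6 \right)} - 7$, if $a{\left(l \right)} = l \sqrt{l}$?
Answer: $-7 - 126 \sqrt{6} \approx -315.64$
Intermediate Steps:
$a{\left(l \right)} = l^{\frac{3}{2}}$
$- 21 a{\left(6 \right)} - 7 = - 21 \cdot 6^{\frac{3}{2}} - 7 = - 21 \cdot 6 \sqrt{6} - 7 = - 126 \sqrt{6} - 7 = -7 - 126 \sqrt{6}$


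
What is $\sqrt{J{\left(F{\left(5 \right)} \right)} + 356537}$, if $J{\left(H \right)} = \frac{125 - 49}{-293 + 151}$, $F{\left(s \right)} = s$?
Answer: $\frac{\sqrt{1797300319}}{71} \approx 597.11$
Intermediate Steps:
$J{\left(H \right)} = - \frac{38}{71}$ ($J{\left(H \right)} = \frac{76}{-142} = 76 \left(- \frac{1}{142}\right) = - \frac{38}{71}$)
$\sqrt{J{\left(F{\left(5 \right)} \right)} + 356537} = \sqrt{- \frac{38}{71} + 356537} = \sqrt{\frac{25314089}{71}} = \frac{\sqrt{1797300319}}{71}$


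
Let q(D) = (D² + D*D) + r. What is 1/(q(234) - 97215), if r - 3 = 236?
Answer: 1/12536 ≈ 7.9770e-5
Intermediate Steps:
r = 239 (r = 3 + 236 = 239)
q(D) = 239 + 2*D² (q(D) = (D² + D*D) + 239 = (D² + D²) + 239 = 2*D² + 239 = 239 + 2*D²)
1/(q(234) - 97215) = 1/((239 + 2*234²) - 97215) = 1/((239 + 2*54756) - 97215) = 1/((239 + 109512) - 97215) = 1/(109751 - 97215) = 1/12536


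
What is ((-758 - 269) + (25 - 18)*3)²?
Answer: 1012036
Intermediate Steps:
((-758 - 269) + (25 - 18)*3)² = (-1027 + 7*3)² = (-1027 + 21)² = (-1006)² = 1012036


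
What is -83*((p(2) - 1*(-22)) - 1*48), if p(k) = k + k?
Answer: 1826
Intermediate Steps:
p(k) = 2*k
-83*((p(2) - 1*(-22)) - 1*48) = -83*((2*2 - 1*(-22)) - 1*48) = -83*((4 + 22) - 48) = -83*(26 - 48) = -83*(-22) = 1826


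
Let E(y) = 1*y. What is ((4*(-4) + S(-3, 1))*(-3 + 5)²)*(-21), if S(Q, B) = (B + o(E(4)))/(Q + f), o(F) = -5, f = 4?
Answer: 1680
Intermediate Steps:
E(y) = y
S(Q, B) = (-5 + B)/(4 + Q) (S(Q, B) = (B - 5)/(Q + 4) = (-5 + B)/(4 + Q))
((4*(-4) + S(-3, 1))*(-3 + 5)²)*(-21) = ((4*(-4) + (-5 + 1)/(4 - 3))*(-3 + 5)²)*(-21) = ((-16 - 4/1)*2²)*(-21) = ((-16 + 1*(-4))*4)*(-21) = ((-16 - 4)*4)*(-21) = -20*4*(-21) = -80*(-21) = 1680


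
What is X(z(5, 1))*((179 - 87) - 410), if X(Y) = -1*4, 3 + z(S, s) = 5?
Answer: 1272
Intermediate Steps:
z(S, s) = 2 (z(S, s) = -3 + 5 = 2)
X(Y) = -4
X(z(5, 1))*((179 - 87) - 410) = -4*((179 - 87) - 410) = -4*(92 - 410) = -4*(-318) = 1272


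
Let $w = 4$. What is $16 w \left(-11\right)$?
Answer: $-704$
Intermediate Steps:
$16 w \left(-11\right) = 16 \cdot 4 \left(-11\right) = 64 \left(-11\right) = -704$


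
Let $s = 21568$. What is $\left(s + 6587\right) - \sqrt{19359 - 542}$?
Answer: $28155 - \sqrt{18817} \approx 28018.0$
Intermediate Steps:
$\left(s + 6587\right) - \sqrt{19359 - 542} = \left(21568 + 6587\right) - \sqrt{19359 - 542} = 28155 - \sqrt{18817}$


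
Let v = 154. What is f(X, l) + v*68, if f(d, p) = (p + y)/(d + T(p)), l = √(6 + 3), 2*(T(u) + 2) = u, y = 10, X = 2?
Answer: 31442/3 ≈ 10481.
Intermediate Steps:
T(u) = -2 + u/2
l = 3 (l = √9 = 3)
f(d, p) = (10 + p)/(-2 + d + p/2) (f(d, p) = (p + 10)/(d + (-2 + p/2)) = (10 + p)/(-2 + d + p/2))
f(X, l) + v*68 = 2*(10 + 3)/(-4 + 3 + 2*2) + 154*68 = 2*13/(-4 + 3 + 4) + 10472 = 2*13/3 + 10472 = 2*(⅓)*13 + 10472 = 26/3 + 10472 = 31442/3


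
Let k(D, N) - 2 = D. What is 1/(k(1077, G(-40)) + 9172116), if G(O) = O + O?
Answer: 1/9173195 ≈ 1.0901e-7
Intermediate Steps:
G(O) = 2*O
k(D, N) = 2 + D
1/(k(1077, G(-40)) + 9172116) = 1/((2 + 1077) + 9172116) = 1/(1079 + 9172116) = 1/9173195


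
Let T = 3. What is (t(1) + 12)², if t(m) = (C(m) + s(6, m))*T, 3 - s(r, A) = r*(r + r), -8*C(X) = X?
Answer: 2442969/64 ≈ 38171.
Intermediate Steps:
C(X) = -X/8
s(r, A) = 3 - 2*r² (s(r, A) = 3 - r*(r + r) = 3 - r*2*r = 3 - 2*r²)
t(m) = -207 - 3*m/8 (t(m) = (-m/8 + (3 - 2*6²))*3 = (-m/8 + (3 - 2*36))*3 = (-m/8 + (3 - 72))*3 = (-m/8 - 69)*3 = (-69 - m/8)*3 = -207 - 3*m/8)
(t(1) + 12)² = ((-207 - 3/8*1) + 12)² = ((-207 - 3/8) + 12)² = (-1659/8 + 12)² = (-1563/8)² = 2442969/64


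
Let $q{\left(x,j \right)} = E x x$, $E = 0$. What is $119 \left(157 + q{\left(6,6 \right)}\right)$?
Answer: $18683$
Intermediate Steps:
$q{\left(x,j \right)} = 0$ ($q{\left(x,j \right)} = 0 x x = 0 x^{2} = 0$)
$119 \left(157 + q{\left(6,6 \right)}\right) = 119 \left(157 + 0\right) = 119 \cdot 157 = 18683$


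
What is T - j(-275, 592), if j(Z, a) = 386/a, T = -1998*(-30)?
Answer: 17742047/296 ≈ 59939.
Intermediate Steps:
T = 59940
T - j(-275, 592) = 59940 - 386/592 = 59940 - 1*193/296 = 59940 - 193/296 = 17742047/296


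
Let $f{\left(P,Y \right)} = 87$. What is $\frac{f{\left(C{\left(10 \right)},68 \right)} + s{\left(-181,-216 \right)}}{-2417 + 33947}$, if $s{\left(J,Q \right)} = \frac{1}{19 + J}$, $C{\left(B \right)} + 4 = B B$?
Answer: $\frac{14093}{5107860} \approx 0.0027591$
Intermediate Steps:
$C{\left(B \right)} = -4 + B^{2}$ ($C{\left(B \right)} = -4 + B B = -4 + B^{2}$)
$\frac{f{\left(C{\left(10 \right)},68 \right)} + s{\left(-181,-216 \right)}}{-2417 + 33947} = \frac{87 + \frac{1}{19 - 181}}{-2417 + 33947} = \frac{87 + \frac{1}{-162}}{31530} = \left(87 - \frac{1}{162}\right) \frac{1}{31530} = \frac{14093}{162} \cdot \frac{1}{31530} = \frac{14093}{5107860}$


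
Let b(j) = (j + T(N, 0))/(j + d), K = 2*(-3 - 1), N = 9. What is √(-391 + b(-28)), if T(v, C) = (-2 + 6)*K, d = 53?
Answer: I*√9835/5 ≈ 19.834*I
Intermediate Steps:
K = -8 (K = 2*(-4) = -8)
T(v, C) = -32 (T(v, C) = (-2 + 6)*(-8) = 4*(-8) = -32)
b(j) = (-32 + j)/(53 + j) (b(j) = (j - 32)/(j + 53) = (-32 + j)/(53 + j))
√(-391 + b(-28)) = √(-391 + (-32 - 28)/(53 - 28)) = √(-391 - 60/25) = √(-391 + (1/25)*(-60)) = √(-391 - 12/5) = √(-1967/5) = I*√9835/5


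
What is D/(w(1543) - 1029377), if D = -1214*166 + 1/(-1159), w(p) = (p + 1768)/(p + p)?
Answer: 720785654262/3681742114649 ≈ 0.19577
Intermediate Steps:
w(p) = (1768 + p)/(2*p) (w(p) = (1768 + p)/((2*p)) = (1768 + p)*(1/(2*p)) = (1768 + p)/(2*p))
D = -233566317/1159 (D = -201524 - 1/1159 = -233566317/1159 ≈ -2.0152e+5)
D/(w(1543) - 1029377) = -233566317/(1159*((1/2)*(1768 + 1543)/1543 - 1029377)) = -233566317/(1159*((1/2)*(1/1543)*3311 - 1029377)) = -233566317/(1159*(3311/3086 - 1029377)) = -233566317/(1159*(-3176654111/3086)) = -233566317/1159*(-3086/3176654111) = 720785654262/3681742114649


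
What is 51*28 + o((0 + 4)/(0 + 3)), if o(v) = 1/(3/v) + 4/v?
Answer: 12883/9 ≈ 1431.4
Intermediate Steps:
o(v) = 4/v + v/3 (o(v) = 1*(v/3) + 4/v = v/3 + 4/v = 4/v + v/3)
51*28 + o((0 + 4)/(0 + 3)) = 51*28 + (4/(((0 + 4)/(0 + 3))) + ((0 + 4)/(0 + 3))/3) = 1428 + (4/((4/3)) + (4/3)/3) = 1428 + (4/((4*(1/3))) + (4*(1/3))/3) = 1428 + (4/(4/3) + (1/3)*(4/3)) = 1428 + (4*(3/4) + 4/9) = 1428 + (3 + 4/9) = 1428 + 31/9 = 12883/9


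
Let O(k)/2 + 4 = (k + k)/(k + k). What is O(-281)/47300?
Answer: -3/23650 ≈ -0.00012685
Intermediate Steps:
O(k) = -6 (O(k) = -8 + 2*((k + k)/(k + k)) = -8 + 2*((2*k)/((2*k))) = -8 + 2*((2*k)*(1/(2*k))) = -8 + 2*1 = -8 + 2 = -6)
O(-281)/47300 = -6/47300 = -6*1/47300 = -3/23650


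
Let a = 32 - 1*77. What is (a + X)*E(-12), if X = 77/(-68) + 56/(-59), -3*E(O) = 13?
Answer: 2455583/12036 ≈ 204.02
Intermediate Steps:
E(O) = -13/3 (E(O) = -⅓*13 = -13/3)
a = -45 (a = 32 - 77 = -45)
X = -8351/4012 (X = 77*(-1/68) + 56*(-1/59) = -77/68 - 56/59 = -8351/4012 ≈ -2.0815)
(a + X)*E(-12) = (-45 - 8351/4012)*(-13/3) = -188891/4012*(-13/3) = 2455583/12036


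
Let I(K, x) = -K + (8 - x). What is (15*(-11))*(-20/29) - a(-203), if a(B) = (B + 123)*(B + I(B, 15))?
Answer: -12940/29 ≈ -446.21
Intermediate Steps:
I(K, x) = 8 - K - x
a(B) = -861 - 7*B (a(B) = (B + 123)*(B + (8 - B - 1*15)) = (123 + B)*(B + (8 - B - 15)) = (123 + B)*(B + (-7 - B)) = (123 + B)*(-7) = -861 - 7*B)
(15*(-11))*(-20/29) - a(-203) = (15*(-11))*(-20/29) - (-861 - 7*(-203)) = -(-3300)/29 - (-861 + 1421) = -165*(-20/29) - 1*560 = 3300/29 - 560 = -12940/29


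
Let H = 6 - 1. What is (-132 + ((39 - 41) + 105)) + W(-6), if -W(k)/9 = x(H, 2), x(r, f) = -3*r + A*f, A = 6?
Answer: -2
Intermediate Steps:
H = 5
x(r, f) = -3*r + 6*f
W(k) = 27 (W(k) = -9*(-3*5 + 6*2) = -9*(-15 + 12) = -9*(-3) = 27)
(-132 + ((39 - 41) + 105)) + W(-6) = (-132 + ((39 - 41) + 105)) + 27 = (-132 + (-2 + 105)) + 27 = (-132 + 103) + 27 = -29 + 27 = -2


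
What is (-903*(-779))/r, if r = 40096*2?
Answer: 100491/11456 ≈ 8.7719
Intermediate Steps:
r = 80192
(-903*(-779))/r = -903*(-779)/80192 = 703437*(1/80192) = 100491/11456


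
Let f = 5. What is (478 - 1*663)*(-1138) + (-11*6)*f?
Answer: 210200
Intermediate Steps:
(478 - 1*663)*(-1138) + (-11*6)*f = (478 - 1*663)*(-1138) - 11*6*5 = (478 - 663)*(-1138) - 66*5 = -185*(-1138) - 330 = 210530 - 330 = 210200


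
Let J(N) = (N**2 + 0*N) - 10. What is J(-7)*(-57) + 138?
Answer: -2085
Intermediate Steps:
J(N) = -10 + N**2 (J(N) = (N**2 + 0) - 10 = N**2 - 10 = -10 + N**2)
J(-7)*(-57) + 138 = (-10 + (-7)**2)*(-57) + 138 = (-10 + 49)*(-57) + 138 = 39*(-57) + 138 = -2223 + 138 = -2085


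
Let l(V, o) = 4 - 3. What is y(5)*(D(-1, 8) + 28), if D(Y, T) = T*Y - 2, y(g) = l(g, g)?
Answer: 18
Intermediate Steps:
l(V, o) = 1
y(g) = 1
D(Y, T) = -2 + T*Y
y(5)*(D(-1, 8) + 28) = 1*((-2 + 8*(-1)) + 28) = 1*((-2 - 8) + 28) = 1*(-10 + 28) = 1*18 = 18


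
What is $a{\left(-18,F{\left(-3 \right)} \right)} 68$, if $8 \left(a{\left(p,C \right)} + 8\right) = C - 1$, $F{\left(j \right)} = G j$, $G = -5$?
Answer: $-425$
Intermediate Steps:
$F{\left(j \right)} = - 5 j$
$a{\left(p,C \right)} = - \frac{65}{8} + \frac{C}{8}$ ($a{\left(p,C \right)} = -8 + \frac{C - 1}{8} = -8 + \frac{-1 + C}{8} = -8 + \left(- \frac{1}{8} + \frac{C}{8}\right) = - \frac{65}{8} + \frac{C}{8}$)
$a{\left(-18,F{\left(-3 \right)} \right)} 68 = \left(- \frac{65}{8} + \frac{\left(-5\right) \left(-3\right)}{8}\right) 68 = \left(- \frac{65}{8} + \frac{1}{8} \cdot 15\right) 68 = \left(- \frac{65}{8} + \frac{15}{8}\right) 68 = \left(- \frac{25}{4}\right) 68 = -425$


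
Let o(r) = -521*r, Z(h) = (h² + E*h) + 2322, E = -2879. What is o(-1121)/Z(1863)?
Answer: -584041/1890486 ≈ -0.30894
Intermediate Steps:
Z(h) = 2322 + h² - 2879*h (Z(h) = (h² - 2879*h) + 2322 = 2322 + h² - 2879*h)
o(-1121)/Z(1863) = (-521*(-1121))/(2322 + 1863² - 2879*1863) = 584041/(2322 + 3470769 - 5363577) = 584041/(-1890486) = 584041*(-1/1890486) = -584041/1890486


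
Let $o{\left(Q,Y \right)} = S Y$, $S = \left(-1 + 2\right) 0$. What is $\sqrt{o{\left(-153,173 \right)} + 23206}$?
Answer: $\sqrt{23206} \approx 152.34$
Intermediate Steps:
$S = 0$ ($S = 1 \cdot 0 = 0$)
$o{\left(Q,Y \right)} = 0$ ($o{\left(Q,Y \right)} = 0 Y = 0$)
$\sqrt{o{\left(-153,173 \right)} + 23206} = \sqrt{0 + 23206} = \sqrt{23206}$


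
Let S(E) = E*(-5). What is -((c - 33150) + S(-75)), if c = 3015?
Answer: 29760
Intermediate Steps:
S(E) = -5*E
-((c - 33150) + S(-75)) = -((3015 - 33150) - 5*(-75)) = -(-30135 + 375) = -1*(-29760) = 29760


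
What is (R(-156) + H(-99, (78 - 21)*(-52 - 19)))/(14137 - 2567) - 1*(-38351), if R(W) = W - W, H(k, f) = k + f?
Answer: 221858462/5785 ≈ 38351.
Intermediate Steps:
H(k, f) = f + k
R(W) = 0
(R(-156) + H(-99, (78 - 21)*(-52 - 19)))/(14137 - 2567) - 1*(-38351) = (0 + ((78 - 21)*(-52 - 19) - 99))/(14137 - 2567) - 1*(-38351) = (0 + (57*(-71) - 99))/11570 + 38351 = (0 + (-4047 - 99))*(1/11570) + 38351 = (0 - 4146)*(1/11570) + 38351 = -4146*1/11570 + 38351 = -2073/5785 + 38351 = 221858462/5785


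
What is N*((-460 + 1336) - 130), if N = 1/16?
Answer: 373/8 ≈ 46.625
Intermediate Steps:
N = 1/16 ≈ 0.062500
N*((-460 + 1336) - 130) = ((-460 + 1336) - 130)/16 = (876 - 130)/16 = (1/16)*746 = 373/8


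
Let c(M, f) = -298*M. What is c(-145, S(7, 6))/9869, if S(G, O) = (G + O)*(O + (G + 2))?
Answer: 43210/9869 ≈ 4.3784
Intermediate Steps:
S(G, O) = (G + O)*(2 + G + O) (S(G, O) = (G + O)*(O + (2 + G)) = (G + O)*(2 + G + O))
c(-145, S(7, 6))/9869 = -298*(-145)/9869 = 43210*(1/9869) = 43210/9869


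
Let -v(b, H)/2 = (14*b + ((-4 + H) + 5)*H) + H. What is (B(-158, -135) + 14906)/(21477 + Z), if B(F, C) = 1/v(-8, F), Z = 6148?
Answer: 731467231/1355614000 ≈ 0.53958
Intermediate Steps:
v(b, H) = -28*b - 2*H - 2*H*(1 + H) (v(b, H) = -2*((14*b + ((-4 + H) + 5)*H) + H) = -2*((14*b + (1 + H)*H) + H) = -2*((14*b + H*(1 + H)) + H) = -2*(H + 14*b + H*(1 + H)) = -28*b - 2*H - 2*H*(1 + H))
B(F, C) = 1/(224 - 4*F - 2*F**2) (B(F, C) = 1/(-28*(-8) - 4*F - 2*F**2) = 1/(224 - 4*F - 2*F**2))
(B(-158, -135) + 14906)/(21477 + Z) = (-1/(-224 + 2*(-158)**2 + 4*(-158)) + 14906)/(21477 + 6148) = (-1/(-224 + 2*24964 - 632) + 14906)/27625 = (-1/(-224 + 49928 - 632) + 14906)*(1/27625) = (-1/49072 + 14906)*(1/27625) = (731467231/49072)*(1/27625) = 731467231/1355614000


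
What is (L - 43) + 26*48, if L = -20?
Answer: 1185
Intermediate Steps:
(L - 43) + 26*48 = (-20 - 43) + 26*48 = -63 + 1248 = 1185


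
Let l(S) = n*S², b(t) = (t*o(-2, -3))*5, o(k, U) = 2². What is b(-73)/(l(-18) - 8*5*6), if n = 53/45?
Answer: -1825/177 ≈ -10.311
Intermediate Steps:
n = 53/45 (n = 53*(1/45) = 53/45 ≈ 1.1778)
o(k, U) = 4
b(t) = 20*t (b(t) = (t*4)*5 = (4*t)*5 = 20*t)
l(S) = 53*S²/45
b(-73)/(l(-18) - 8*5*6) = (20*(-73))/((53/45)*(-18)² - 8*5*6) = -1460/((53/45)*324 - 40*6) = -1460/(1908/5 - 240) = -1460/708/5 = -1460*5/708 = -1825/177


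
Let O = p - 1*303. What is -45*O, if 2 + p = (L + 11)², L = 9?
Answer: -4275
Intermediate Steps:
p = 398 (p = -2 + (9 + 11)² = -2 + 20² = -2 + 400 = 398)
O = 95 (O = 398 - 1*303 = 398 - 303 = 95)
-45*O = -45*95 = -4275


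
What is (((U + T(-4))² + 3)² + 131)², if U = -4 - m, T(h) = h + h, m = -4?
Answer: 21344400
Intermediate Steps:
T(h) = 2*h
U = 0 (U = -4 - 1*(-4) = -4 + 4 = 0)
(((U + T(-4))² + 3)² + 131)² = (((0 + 2*(-4))² + 3)² + 131)² = (((0 - 8)² + 3)² + 131)² = (((-8)² + 3)² + 131)² = ((64 + 3)² + 131)² = (67² + 131)² = (4489 + 131)² = 4620² = 21344400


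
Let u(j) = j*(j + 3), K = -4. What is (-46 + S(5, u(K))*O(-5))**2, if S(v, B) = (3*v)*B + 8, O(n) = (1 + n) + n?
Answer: 432964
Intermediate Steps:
u(j) = j*(3 + j)
O(n) = 1 + 2*n
S(v, B) = 8 + 3*B*v (S(v, B) = 3*B*v + 8 = 8 + 3*B*v)
(-46 + S(5, u(K))*O(-5))**2 = (-46 + (8 + 3*(-4*(3 - 4))*5)*(1 + 2*(-5)))**2 = (-46 + (8 + 3*(-4*(-1))*5)*(1 - 10))**2 = (-46 + (8 + 3*4*5)*(-9))**2 = (-46 + (8 + 60)*(-9))**2 = (-46 + 68*(-9))**2 = (-46 - 612)**2 = (-658)**2 = 432964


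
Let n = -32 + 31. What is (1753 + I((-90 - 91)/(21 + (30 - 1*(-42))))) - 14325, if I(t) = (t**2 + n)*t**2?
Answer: -939661053740/74805201 ≈ -12561.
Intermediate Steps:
n = -1
I(t) = t**2*(-1 + t**2) (I(t) = (t**2 - 1)*t**2 = (-1 + t**2)*t**2 = t**2*(-1 + t**2))
(1753 + I((-90 - 91)/(21 + (30 - 1*(-42))))) - 14325 = (1753 + (((-90 - 91)/(21 + (30 - 1*(-42))))**4 - ((-90 - 91)/(21 + (30 - 1*(-42))))**2)) - 14325 = (1753 + ((-181/(21 + (30 + 42)))**4 - (-181/(21 + (30 + 42)))**2)) - 14325 = (1753 + ((-181/(21 + 72))**4 - (-181/(21 + 72))**2)) - 14325 = (1753 + ((-181/93)**4 - (-181/93)**2)) - 14325 = (1753 + (1073283121/74805201 - 1*32761/8649)) - 14325 = (1753 + (1073283121/74805201 - 32761/8649)) - 14325 = (1753 + 789933232/74805201) - 14325 = 131923450585/74805201 - 14325 = -939661053740/74805201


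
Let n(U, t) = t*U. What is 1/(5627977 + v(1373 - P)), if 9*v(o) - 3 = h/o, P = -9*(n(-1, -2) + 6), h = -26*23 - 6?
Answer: 13005/73191844616 ≈ 1.7768e-7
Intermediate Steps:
n(U, t) = U*t
h = -604 (h = -598 - 6 = -604)
P = -72 (P = -9*(-1*(-2) + 6) = -9*(2 + 6) = -9*8 = -72)
v(o) = ⅓ - 604/(9*o) (v(o) = ⅓ + (-604/o)/9 = ⅓ - 604/(9*o))
1/(5627977 + v(1373 - P)) = 1/(5627977 + (-604 + 3*(1373 - 1*(-72)))/(9*(1373 - 1*(-72)))) = 1/(5627977 + (-604 + 3*(1373 + 72))/(9*(1373 + 72))) = 1/(5627977 + (⅑)*(-604 + 3*1445)/1445) = 1/(5627977 + (⅑)*(1/1445)*(-604 + 4335)) = 1/(5627977 + (⅑)*(1/1445)*3731) = 1/(5627977 + 3731/13005) = 1/(73191844616/13005) = 13005/73191844616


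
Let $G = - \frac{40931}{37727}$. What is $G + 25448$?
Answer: $\frac{960035765}{37727} \approx 25447.0$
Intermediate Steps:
$G = - \frac{40931}{37727}$ ($G = \left(-40931\right) \frac{1}{37727} = - \frac{40931}{37727} \approx -1.0849$)
$G + 25448 = - \frac{40931}{37727} + 25448 = \frac{960035765}{37727}$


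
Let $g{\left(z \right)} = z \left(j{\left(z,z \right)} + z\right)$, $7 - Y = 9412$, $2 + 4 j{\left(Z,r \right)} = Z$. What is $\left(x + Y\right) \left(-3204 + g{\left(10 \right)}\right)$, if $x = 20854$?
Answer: $-35308716$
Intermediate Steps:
$j{\left(Z,r \right)} = - \frac{1}{2} + \frac{Z}{4}$
$Y = -9405$ ($Y = 7 - 9412 = -9405$)
$g{\left(z \right)} = z \left(- \frac{1}{2} + \frac{5 z}{4}\right)$ ($g{\left(z \right)} = z \left(\left(- \frac{1}{2} + \frac{z}{4}\right) + z\right) = z \left(- \frac{1}{2} + \frac{5 z}{4}\right)$)
$\left(x + Y\right) \left(-3204 + g{\left(10 \right)}\right) = \left(20854 - 9405\right) \left(-3204 + \frac{1}{4} \cdot 10 \left(-2 + 5 \cdot 10\right)\right) = 11449 \left(-3204 + \frac{1}{4} \cdot 10 \left(-2 + 50\right)\right) = 11449 \left(-3204 + \frac{1}{4} \cdot 10 \cdot 48\right) = 11449 \left(-3204 + 120\right) = 11449 \left(-3084\right) = -35308716$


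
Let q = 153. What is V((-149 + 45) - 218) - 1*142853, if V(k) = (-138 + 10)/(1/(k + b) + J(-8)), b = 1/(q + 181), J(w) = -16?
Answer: -122924266171/860543 ≈ -1.4285e+5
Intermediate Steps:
b = 1/334 (b = 1/(153 + 181) = 1/334 ≈ 0.0029940)
V(k) = -128/(-16 + 1/(1/334 + k)) (V(k) = (-138 + 10)/(1/(k + 1/334) - 16) = -128/(1/(1/334 + k) - 16) = -128/(-16 + 1/(1/334 + k)))
V((-149 + 45) - 218) - 1*142853 = 64*(1 + 334*((-149 + 45) - 218))/(-159 + 2672*((-149 + 45) - 218)) - 1*142853 = 64*(1 + 334*(-104 - 218))/(-159 + 2672*(-104 - 218)) - 142853 = 64*(1 + 334*(-322))/(-159 + 2672*(-322)) - 142853 = 64*(1 - 107548)/(-159 - 860384) - 142853 = 64*(-107547)/(-860543) - 142853 = 64*(-1/860543)*(-107547) - 142853 = 6883008/860543 - 142853 = -122924266171/860543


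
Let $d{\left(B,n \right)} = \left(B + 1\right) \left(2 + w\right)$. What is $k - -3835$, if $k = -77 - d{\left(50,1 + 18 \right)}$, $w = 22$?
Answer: $2534$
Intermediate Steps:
$d{\left(B,n \right)} = 24 + 24 B$ ($d{\left(B,n \right)} = \left(B + 1\right) \left(2 + 22\right) = \left(1 + B\right) 24 = 24 + 24 B$)
$k = -1301$ ($k = -77 - \left(24 + 24 \cdot 50\right) = -77 - \left(24 + 1200\right) = -77 - 1224 = -1301$)
$k - -3835 = -1301 - -3835 = -1301 + 3835 = 2534$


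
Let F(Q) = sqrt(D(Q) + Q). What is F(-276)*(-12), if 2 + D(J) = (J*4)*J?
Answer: -12*sqrt(304426) ≈ -6621.0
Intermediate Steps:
D(J) = -2 + 4*J**2 (D(J) = -2 + (J*4)*J = -2 + (4*J)*J = -2 + 4*J**2)
F(Q) = sqrt(-2 + Q + 4*Q**2) (F(Q) = sqrt((-2 + 4*Q**2) + Q) = sqrt(-2 + Q + 4*Q**2))
F(-276)*(-12) = sqrt(-2 - 276 + 4*(-276)**2)*(-12) = sqrt(-2 - 276 + 4*76176)*(-12) = sqrt(-2 - 276 + 304704)*(-12) = sqrt(304426)*(-12) = -12*sqrt(304426)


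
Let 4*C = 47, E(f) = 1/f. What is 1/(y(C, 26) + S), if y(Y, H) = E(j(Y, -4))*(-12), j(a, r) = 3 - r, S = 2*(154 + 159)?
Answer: 7/4370 ≈ 0.0016018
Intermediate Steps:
S = 626 (S = 2*313 = 626)
C = 47/4 (C = (¼)*47 = 47/4 ≈ 11.750)
y(Y, H) = -12/7 (y(Y, H) = -12/(3 - 1*(-4)) = -12/(3 + 4) = -12/7)
1/(y(C, 26) + S) = 1/(-12/7 + 626) = 1/(4370/7) = 7/4370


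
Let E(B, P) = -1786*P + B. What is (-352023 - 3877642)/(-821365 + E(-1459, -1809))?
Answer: -845933/481610 ≈ -1.7565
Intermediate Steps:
E(B, P) = B - 1786*P
(-352023 - 3877642)/(-821365 + E(-1459, -1809)) = (-352023 - 3877642)/(-821365 + (-1459 - 1786*(-1809))) = -4229665/(-821365 + (-1459 + 3230874)) = -4229665/(-821365 + 3229415) = -4229665/2408050 = -4229665*1/2408050 = -845933/481610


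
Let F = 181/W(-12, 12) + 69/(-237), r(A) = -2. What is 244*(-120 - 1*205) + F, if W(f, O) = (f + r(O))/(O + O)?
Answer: -44024649/553 ≈ -79611.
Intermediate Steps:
W(f, O) = (-2 + f)/(2*O) (W(f, O) = (f - 2)/(O + O) = (-2 + f)/((2*O)) = (-2 + f)*(1/(2*O)) = (-2 + f)/(2*O))
F = -171749/553 (F = 181/(((½)*(-2 - 12)/12)) + 69/(-237) = 181/(((½)*(1/12)*(-14))) + 69*(-1/237) = 181/(-7/12) - 23/79 = 181*(-12/7) - 23/79 = -2172/7 - 23/79 = -171749/553 ≈ -310.58)
244*(-120 - 1*205) + F = 244*(-120 - 1*205) - 171749/553 = 244*(-120 - 205) - 171749/553 = 244*(-325) - 171749/553 = -79300 - 171749/553 = -44024649/553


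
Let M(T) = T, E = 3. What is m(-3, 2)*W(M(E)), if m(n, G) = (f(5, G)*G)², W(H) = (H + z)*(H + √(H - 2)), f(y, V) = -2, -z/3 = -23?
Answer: 4608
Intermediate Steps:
z = 69 (z = -3*(-23) = 69)
W(H) = (69 + H)*(H + √(-2 + H)) (W(H) = (H + 69)*(H + √(H - 2)) = (69 + H)*(H + √(-2 + H)))
m(n, G) = 4*G² (m(n, G) = (-2*G)² = 4*G²)
m(-3, 2)*W(M(E)) = (4*2²)*(3² + 69*3 + 69*√(-2 + 3) + 3*√(-2 + 3)) = (4*4)*(9 + 207 + 69*√1 + 3*√1) = 16*(9 + 207 + 69*1 + 3*1) = 16*(9 + 207 + 69 + 3) = 16*288 = 4608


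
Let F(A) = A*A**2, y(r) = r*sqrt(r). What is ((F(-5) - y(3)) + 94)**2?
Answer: 988 + 186*sqrt(3) ≈ 1310.2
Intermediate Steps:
y(r) = r**(3/2)
F(A) = A**3
((F(-5) - y(3)) + 94)**2 = (((-5)**3 - 3**(3/2)) + 94)**2 = ((-125 - 3*sqrt(3)) + 94)**2 = (-31 - 3*sqrt(3))**2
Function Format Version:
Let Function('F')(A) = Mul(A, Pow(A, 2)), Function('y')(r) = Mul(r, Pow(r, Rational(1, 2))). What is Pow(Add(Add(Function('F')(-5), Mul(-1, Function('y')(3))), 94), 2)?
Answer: Add(988, Mul(186, Pow(3, Rational(1, 2)))) ≈ 1310.2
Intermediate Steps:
Function('y')(r) = Pow(r, Rational(3, 2))
Function('F')(A) = Pow(A, 3)
Pow(Add(Add(Function('F')(-5), Mul(-1, Function('y')(3))), 94), 2) = Pow(Add(Add(Pow(-5, 3), Mul(-1, Pow(3, Rational(3, 2)))), 94), 2) = Pow(Add(Add(-125, Mul(-1, Mul(3, Pow(3, Rational(1, 2))))), 94), 2) = Pow(Add(Add(-125, Mul(-3, Pow(3, Rational(1, 2)))), 94), 2) = Pow(Add(-31, Mul(-3, Pow(3, Rational(1, 2)))), 2)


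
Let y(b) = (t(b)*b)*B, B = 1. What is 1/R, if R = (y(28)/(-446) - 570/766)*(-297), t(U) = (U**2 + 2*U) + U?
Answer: 85409/1401177987 ≈ 6.0955e-5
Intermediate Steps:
t(U) = U**2 + 3*U
y(b) = b**2*(3 + b) (y(b) = ((b*(3 + b))*b)*1 = (b**2*(3 + b))*1 = b**2*(3 + b))
R = 1401177987/85409 (R = ((28**2*(3 + 28))/(-446) - 570/766)*(-297) = ((784*31)*(-1/446) - 570*1/766)*(-297) = (24304*(-1/446) - 285/383)*(-297) = (-12152/223 - 285/383)*(-297) = -4717771/85409*(-297) = 1401177987/85409 ≈ 16406.)
1/R = 1/(1401177987/85409) = 85409/1401177987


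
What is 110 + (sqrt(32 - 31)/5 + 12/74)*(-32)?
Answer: 18206/185 ≈ 98.411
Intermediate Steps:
110 + (sqrt(32 - 31)/5 + 12/74)*(-32) = 110 + (sqrt(1)*(1/5) + 12*(1/74))*(-32) = 110 + (1*(1/5) + 6/37)*(-32) = 110 + (1/5 + 6/37)*(-32) = 110 + (67/185)*(-32) = 110 - 2144/185 = 18206/185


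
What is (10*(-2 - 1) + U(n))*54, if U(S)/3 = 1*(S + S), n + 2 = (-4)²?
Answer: 2916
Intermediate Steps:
n = 14 (n = -2 + (-4)² = -2 + 16 = 14)
U(S) = 6*S (U(S) = 3*(1*(S + S)) = 3*(1*(2*S)) = 3*(2*S) = 6*S)
(10*(-2 - 1) + U(n))*54 = (10*(-2 - 1) + 6*14)*54 = (10*(-3) + 84)*54 = (-30 + 84)*54 = 54*54 = 2916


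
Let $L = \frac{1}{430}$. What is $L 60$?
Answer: $\frac{6}{43} \approx 0.13953$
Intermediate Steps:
$L = \frac{1}{430} \approx 0.0023256$
$L 60 = \frac{1}{430} \cdot 60 = \frac{6}{43}$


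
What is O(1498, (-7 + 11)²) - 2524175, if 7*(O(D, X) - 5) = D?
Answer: -2523956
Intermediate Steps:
O(D, X) = 5 + D/7
O(1498, (-7 + 11)²) - 2524175 = (5 + (⅐)*1498) - 2524175 = (5 + 214) - 2524175 = 219 - 2524175 = -2523956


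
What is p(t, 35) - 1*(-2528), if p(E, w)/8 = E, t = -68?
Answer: 1984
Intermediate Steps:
p(E, w) = 8*E
p(t, 35) - 1*(-2528) = 8*(-68) - 1*(-2528) = -544 + 2528 = 1984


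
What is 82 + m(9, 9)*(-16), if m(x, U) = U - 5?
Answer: 18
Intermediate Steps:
m(x, U) = -5 + U
82 + m(9, 9)*(-16) = 82 + (-5 + 9)*(-16) = 82 + 4*(-16) = 82 - 64 = 18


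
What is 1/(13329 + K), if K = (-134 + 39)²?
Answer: 1/22354 ≈ 4.4735e-5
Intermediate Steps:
K = 9025 (K = (-95)² = 9025)
1/(13329 + K) = 1/(13329 + 9025) = 1/22354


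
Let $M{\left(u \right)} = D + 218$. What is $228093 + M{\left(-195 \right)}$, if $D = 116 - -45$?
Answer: $228472$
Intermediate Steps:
$D = 161$ ($D = 116 + 45 = 161$)
$M{\left(u \right)} = 379$ ($M{\left(u \right)} = 161 + 218 = 379$)
$228093 + M{\left(-195 \right)} = 228093 + 379 = 228472$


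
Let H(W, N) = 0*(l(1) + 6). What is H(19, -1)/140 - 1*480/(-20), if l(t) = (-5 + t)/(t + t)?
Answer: 24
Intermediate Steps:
l(t) = (-5 + t)/(2*t) (l(t) = (-5 + t)/((2*t)) = (-5 + t)*(1/(2*t)) = (-5 + t)/(2*t))
H(W, N) = 0 (H(W, N) = 0*((½)*(-5 + 1)/1 + 6) = 0*((½)*1*(-4) + 6) = 0*(-2 + 6) = 0*4 = 0)
H(19, -1)/140 - 1*480/(-20) = 0/140 - 1*480/(-20) = 0*(1/140) - 480*(-1/20) = 0 + 24 = 24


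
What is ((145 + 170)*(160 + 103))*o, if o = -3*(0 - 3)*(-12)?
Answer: -8947260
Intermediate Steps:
o = -108 (o = -3*(-3)*(-12) = 9*(-12) = -108)
((145 + 170)*(160 + 103))*o = ((145 + 170)*(160 + 103))*(-108) = (315*263)*(-108) = 82845*(-108) = -8947260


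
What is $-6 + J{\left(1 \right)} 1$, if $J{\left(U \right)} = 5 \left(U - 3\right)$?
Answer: $-16$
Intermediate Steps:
$J{\left(U \right)} = -15 + 5 U$ ($J{\left(U \right)} = 5 \left(-3 + U\right) = -15 + 5 U$)
$-6 + J{\left(1 \right)} 1 = -6 + \left(-15 + 5 \cdot 1\right) 1 = -6 + \left(-15 + 5\right) 1 = -6 - 10 = -16$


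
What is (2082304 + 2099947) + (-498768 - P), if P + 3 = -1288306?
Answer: 4971792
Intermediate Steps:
P = -1288309 (P = -3 - 1288306 = -1288309)
(2082304 + 2099947) + (-498768 - P) = (2082304 + 2099947) + (-498768 - 1*(-1288309)) = 4182251 + (-498768 + 1288309) = 4182251 + 789541 = 4971792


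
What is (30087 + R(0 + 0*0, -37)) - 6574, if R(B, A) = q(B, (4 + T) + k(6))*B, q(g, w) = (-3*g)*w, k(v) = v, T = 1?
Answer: 23513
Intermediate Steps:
q(g, w) = -3*g*w
R(B, A) = -33*B² (R(B, A) = (-3*B*((4 + 1) + 6))*B = (-3*B*(5 + 6))*B = (-3*B*11)*B = (-33*B)*B = -33*B²)
(30087 + R(0 + 0*0, -37)) - 6574 = (30087 - 33*(0 + 0*0)²) - 6574 = (30087 - 33*(0 + 0)²) - 6574 = (30087 - 33*0²) - 6574 = (30087 - 33*0) - 6574 = (30087 + 0) - 6574 = 30087 - 6574 = 23513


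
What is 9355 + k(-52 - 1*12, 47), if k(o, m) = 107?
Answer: 9462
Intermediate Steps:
9355 + k(-52 - 1*12, 47) = 9355 + 107 = 9462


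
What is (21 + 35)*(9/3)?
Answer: 168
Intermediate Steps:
(21 + 35)*(9/3) = 56*(9*(⅓)) = 56*3 = 168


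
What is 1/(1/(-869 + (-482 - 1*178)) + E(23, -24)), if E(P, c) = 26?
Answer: 1529/39753 ≈ 0.038463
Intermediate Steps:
1/(1/(-869 + (-482 - 1*178)) + E(23, -24)) = 1/(1/(-869 + (-482 - 1*178)) + 26) = 1/(1/(-869 + (-482 - 178)) + 26) = 1/(1/(-869 - 660) + 26) = 1/(1/(-1529) + 26) = 1/(-1/1529 + 26) = 1/(39753/1529) = 1529/39753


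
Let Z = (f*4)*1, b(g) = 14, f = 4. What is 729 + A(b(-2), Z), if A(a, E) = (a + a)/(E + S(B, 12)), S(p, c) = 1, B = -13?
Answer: 12421/17 ≈ 730.65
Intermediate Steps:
Z = 16 (Z = (4*4)*1 = 16*1 = 16)
A(a, E) = 2*a/(1 + E) (A(a, E) = (a + a)/(E + 1) = (2*a)/(1 + E) = 2*a/(1 + E))
729 + A(b(-2), Z) = 729 + 2*14/(1 + 16) = 729 + 2*14/17 = 729 + 2*14*(1/17) = 729 + 28/17 = 12421/17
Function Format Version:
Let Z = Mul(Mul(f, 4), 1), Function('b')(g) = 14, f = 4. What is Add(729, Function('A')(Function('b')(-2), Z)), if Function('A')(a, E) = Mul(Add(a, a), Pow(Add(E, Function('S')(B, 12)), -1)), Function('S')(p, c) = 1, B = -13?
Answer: Rational(12421, 17) ≈ 730.65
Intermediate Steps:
Z = 16 (Z = Mul(Mul(4, 4), 1) = Mul(16, 1) = 16)
Function('A')(a, E) = Mul(2, a, Pow(Add(1, E), -1)) (Function('A')(a, E) = Mul(Add(a, a), Pow(Add(E, 1), -1)) = Mul(Mul(2, a), Pow(Add(1, E), -1)) = Mul(2, a, Pow(Add(1, E), -1)))
Add(729, Function('A')(Function('b')(-2), Z)) = Add(729, Mul(2, 14, Pow(Add(1, 16), -1))) = Add(729, Mul(2, 14, Pow(17, -1))) = Add(729, Mul(2, 14, Rational(1, 17))) = Add(729, Rational(28, 17)) = Rational(12421, 17)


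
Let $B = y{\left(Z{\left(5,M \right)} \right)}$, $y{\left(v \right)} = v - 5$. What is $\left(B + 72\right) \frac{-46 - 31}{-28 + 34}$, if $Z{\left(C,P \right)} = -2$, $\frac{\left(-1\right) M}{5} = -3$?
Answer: $- \frac{5005}{6} \approx -834.17$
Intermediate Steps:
$M = 15$ ($M = \left(-5\right) \left(-3\right) = 15$)
$y{\left(v \right)} = -5 + v$
$B = -7$ ($B = -5 - 2 = -7$)
$\left(B + 72\right) \frac{-46 - 31}{-28 + 34} = \left(-7 + 72\right) \frac{-46 - 31}{-28 + 34} = 65 \left(- \frac{77}{6}\right) = - \frac{5005}{6}$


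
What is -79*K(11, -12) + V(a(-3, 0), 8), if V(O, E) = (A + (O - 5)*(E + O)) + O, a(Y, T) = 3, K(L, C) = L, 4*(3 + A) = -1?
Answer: -3565/4 ≈ -891.25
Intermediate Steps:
A = -13/4 (A = -3 + (1/4)*(-1) = -3 - 1/4 = -13/4 ≈ -3.2500)
V(O, E) = -13/4 + O + (-5 + O)*(E + O) (V(O, E) = (-13/4 + (O - 5)*(E + O)) + O = (-13/4 + (-5 + O)*(E + O)) + O = -13/4 + O + (-5 + O)*(E + O))
-79*K(11, -12) + V(a(-3, 0), 8) = -79*11 + (-13/4 + 3**2 - 5*8 - 4*3 + 8*3) = -869 + (-13/4 + 9 - 40 - 12 + 24) = -869 - 89/4 = -3565/4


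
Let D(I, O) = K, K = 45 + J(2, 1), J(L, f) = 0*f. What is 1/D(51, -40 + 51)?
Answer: 1/45 ≈ 0.022222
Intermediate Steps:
J(L, f) = 0
K = 45 (K = 45 + 0 = 45)
D(I, O) = 45
1/D(51, -40 + 51) = 1/45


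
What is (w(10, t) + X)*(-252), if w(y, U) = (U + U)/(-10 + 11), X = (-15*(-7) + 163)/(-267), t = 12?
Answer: -515760/89 ≈ -5795.1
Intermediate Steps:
X = -268/267 (X = (105 + 163)*(-1/267) = 268*(-1/267) = -268/267 ≈ -1.0037)
w(y, U) = 2*U (w(y, U) = (2*U)/1 = (2*U)*1 = 2*U)
(w(10, t) + X)*(-252) = (2*12 - 268/267)*(-252) = (24 - 268/267)*(-252) = (6140/267)*(-252) = -515760/89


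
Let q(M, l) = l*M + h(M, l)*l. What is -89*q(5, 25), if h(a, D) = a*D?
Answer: -289250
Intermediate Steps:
h(a, D) = D*a
q(M, l) = M*l + M*l² (q(M, l) = l*M + (l*M)*l = M*l + (M*l)*l = M*l + M*l²)
-89*q(5, 25) = -445*25*(1 + 25) = -445*25*26 = -89*3250 = -289250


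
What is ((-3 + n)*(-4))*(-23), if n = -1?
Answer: -368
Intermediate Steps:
((-3 + n)*(-4))*(-23) = ((-3 - 1)*(-4))*(-23) = -4*(-4)*(-23) = 16*(-23) = -368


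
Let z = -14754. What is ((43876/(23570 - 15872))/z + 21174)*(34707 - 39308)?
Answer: -2766195233462533/28394073 ≈ -9.7422e+7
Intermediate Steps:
((43876/(23570 - 15872))/z + 21174)*(34707 - 39308) = ((43876/(23570 - 15872))/(-14754) + 21174)*(34707 - 39308) = ((43876/7698)*(-1/14754) + 21174)*(-4601) = ((43876*(1/7698))*(-1/14754) + 21174)*(-4601) = ((21938/3849)*(-1/14754) + 21174)*(-4601) = (-10969/28394073 + 21174)*(-4601) = (601216090733/28394073)*(-4601) = -2766195233462533/28394073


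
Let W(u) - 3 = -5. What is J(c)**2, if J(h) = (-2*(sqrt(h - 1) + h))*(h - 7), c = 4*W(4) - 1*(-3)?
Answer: 10944 - 5760*I*sqrt(6) ≈ 10944.0 - 14109.0*I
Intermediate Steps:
W(u) = -2 (W(u) = 3 - 5 = -2)
c = -5 (c = 4*(-2) - 1*(-3) = -8 + 3 = -5)
J(h) = (-7 + h)*(-2*h - 2*sqrt(-1 + h)) (J(h) = (-2*(sqrt(-1 + h) + h))*(-7 + h) = (-2*(h + sqrt(-1 + h)))*(-7 + h) = (-2*h - 2*sqrt(-1 + h))*(-7 + h) = (-7 + h)*(-2*h - 2*sqrt(-1 + h)))
J(c)**2 = (-2*(-5)**2 + 14*(-5) + 14*sqrt(-1 - 5) - 2*(-5)*sqrt(-1 - 5))**2 = (-2*25 - 70 + 14*sqrt(-6) - 2*(-5)*sqrt(-6))**2 = (-50 - 70 + 14*(I*sqrt(6)) - 2*(-5)*I*sqrt(6))**2 = (-50 - 70 + 14*I*sqrt(6) + 10*I*sqrt(6))**2 = (-120 + 24*I*sqrt(6))**2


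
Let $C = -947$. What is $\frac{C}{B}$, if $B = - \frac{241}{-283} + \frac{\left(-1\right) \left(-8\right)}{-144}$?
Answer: $- \frac{4824018}{4055} \approx -1189.6$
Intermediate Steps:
$B = \frac{4055}{5094}$ ($B = \left(-241\right) \left(- \frac{1}{283}\right) + 8 \left(- \frac{1}{144}\right) = \frac{241}{283} - \frac{1}{18} = \frac{4055}{5094} \approx 0.79603$)
$\frac{C}{B} = - \frac{947}{\frac{4055}{5094}} = \left(-947\right) \frac{5094}{4055} = - \frac{4824018}{4055}$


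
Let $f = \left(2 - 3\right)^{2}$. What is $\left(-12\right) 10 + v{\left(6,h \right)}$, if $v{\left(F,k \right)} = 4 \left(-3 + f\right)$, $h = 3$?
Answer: $-128$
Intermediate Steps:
$f = 1$ ($f = \left(-1\right)^{2} = 1$)
$v{\left(F,k \right)} = -8$ ($v{\left(F,k \right)} = 4 \left(-3 + 1\right) = 4 \left(-2\right) = -8$)
$\left(-12\right) 10 + v{\left(6,h \right)} = \left(-12\right) 10 - 8 = -120 - 8 = -128$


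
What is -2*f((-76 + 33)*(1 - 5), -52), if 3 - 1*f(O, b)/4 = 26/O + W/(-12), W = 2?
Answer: -3112/129 ≈ -24.124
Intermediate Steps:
f(O, b) = 38/3 - 104/O (f(O, b) = 12 - 4*(26/O + 2/(-12)) = 12 - 4*(26/O + 2*(-1/12)) = 12 - 4*(26/O - 1/6) = 12 - 4*(-1/6 + 26/O) = 12 + (2/3 - 104/O) = 38/3 - 104/O)
-2*f((-76 + 33)*(1 - 5), -52) = -2*(38/3 - 104*1/((1 - 5)*(-76 + 33))) = -2*(38/3 - 104/((-43*(-4)))) = -2*(38/3 - 104/172) = -2*(38/3 - 104*1/172) = -2*(38/3 - 26/43) = -2*1556/129 = -3112/129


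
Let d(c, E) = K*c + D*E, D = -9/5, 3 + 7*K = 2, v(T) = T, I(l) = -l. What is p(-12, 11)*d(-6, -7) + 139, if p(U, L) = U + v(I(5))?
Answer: -3142/35 ≈ -89.771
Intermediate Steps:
K = -⅐ (K = -3/7 + (⅐)*2 = -3/7 + 2/7 = -⅐ ≈ -0.14286)
D = -9/5 (D = -9*⅕ = -9/5 ≈ -1.8000)
p(U, L) = -5 + U (p(U, L) = U - 1*5 = U - 5 = -5 + U)
d(c, E) = -9*E/5 - c/7 (d(c, E) = -c/7 - 9*E/5 = -9*E/5 - c/7)
p(-12, 11)*d(-6, -7) + 139 = (-5 - 12)*(-9/5*(-7) - ⅐*(-6)) + 139 = -17*(63/5 + 6/7) + 139 = -17*471/35 + 139 = -8007/35 + 139 = -3142/35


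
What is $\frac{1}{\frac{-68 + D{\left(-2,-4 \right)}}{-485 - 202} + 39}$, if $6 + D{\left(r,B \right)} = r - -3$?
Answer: $\frac{687}{26866} \approx 0.025571$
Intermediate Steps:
$D{\left(r,B \right)} = -3 + r$ ($D{\left(r,B \right)} = -6 + \left(r - -3\right) = -6 + \left(r + 3\right) = -6 + \left(3 + r\right) = -3 + r$)
$\frac{1}{\frac{-68 + D{\left(-2,-4 \right)}}{-485 - 202} + 39} = \frac{1}{\frac{-68 - 5}{-485 - 202} + 39} = \frac{1}{\frac{-68 - 5}{-687} + 39} = \frac{1}{\left(-73\right) \left(- \frac{1}{687}\right) + 39} = \frac{1}{\frac{73}{687} + 39} = \frac{1}{\frac{26866}{687}} = \frac{687}{26866}$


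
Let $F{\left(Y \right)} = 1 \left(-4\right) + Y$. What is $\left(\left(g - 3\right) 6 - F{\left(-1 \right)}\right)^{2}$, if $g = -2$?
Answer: $625$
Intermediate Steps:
$F{\left(Y \right)} = -4 + Y$
$\left(\left(g - 3\right) 6 - F{\left(-1 \right)}\right)^{2} = \left(\left(-2 - 3\right) 6 - \left(-4 - 1\right)\right)^{2} = \left(\left(-5\right) 6 - -5\right)^{2} = \left(-30 + 5\right)^{2} = \left(-25\right)^{2} = 625$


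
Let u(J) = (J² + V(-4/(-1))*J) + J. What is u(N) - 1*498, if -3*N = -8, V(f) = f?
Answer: -4298/9 ≈ -477.56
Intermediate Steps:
N = 8/3 (N = -⅓*(-8) = 8/3 ≈ 2.6667)
u(J) = J² + 5*J (u(J) = (J² + (-4/(-1))*J) + J = (J² + (-4*(-1))*J) + J = (J² + 4*J) + J = J² + 5*J)
u(N) - 1*498 = 8*(5 + 8/3)/3 - 1*498 = (8/3)*(23/3) - 498 = 184/9 - 498 = -4298/9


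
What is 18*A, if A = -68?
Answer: -1224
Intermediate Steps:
18*A = 18*(-68) = -1224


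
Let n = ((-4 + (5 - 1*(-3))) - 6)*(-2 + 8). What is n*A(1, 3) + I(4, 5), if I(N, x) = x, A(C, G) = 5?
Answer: -55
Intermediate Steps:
n = -12 (n = ((-4 + (5 + 3)) - 6)*6 = ((-4 + 8) - 6)*6 = (4 - 6)*6 = -2*6 = -12)
n*A(1, 3) + I(4, 5) = -12*5 + 5 = -60 + 5 = -55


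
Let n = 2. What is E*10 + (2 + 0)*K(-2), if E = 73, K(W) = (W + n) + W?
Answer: 726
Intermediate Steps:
K(W) = 2 + 2*W (K(W) = (W + 2) + W = (2 + W) + W = 2 + 2*W)
E*10 + (2 + 0)*K(-2) = 73*10 + (2 + 0)*(2 + 2*(-2)) = 730 + 2*(2 - 4) = 730 + 2*(-2) = 730 - 4 = 726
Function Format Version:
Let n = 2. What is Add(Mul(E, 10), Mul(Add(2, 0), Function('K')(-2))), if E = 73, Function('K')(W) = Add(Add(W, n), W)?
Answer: 726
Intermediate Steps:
Function('K')(W) = Add(2, Mul(2, W)) (Function('K')(W) = Add(Add(W, 2), W) = Add(Add(2, W), W) = Add(2, Mul(2, W)))
Add(Mul(E, 10), Mul(Add(2, 0), Function('K')(-2))) = Add(Mul(73, 10), Mul(Add(2, 0), Add(2, Mul(2, -2)))) = Add(730, Mul(2, Add(2, -4))) = Add(730, Mul(2, -2)) = Add(730, -4) = 726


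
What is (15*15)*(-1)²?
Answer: 225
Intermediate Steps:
(15*15)*(-1)² = 225*1 = 225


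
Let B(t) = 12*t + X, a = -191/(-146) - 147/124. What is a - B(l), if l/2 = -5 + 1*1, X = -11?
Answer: 969675/9052 ≈ 107.12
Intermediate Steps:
l = -8 (l = 2*(-5 + 1*1) = 2*(-5 + 1) = 2*(-4) = -8)
a = 1111/9052 (a = -191*(-1/146) - 147*1/124 = 191/146 - 147/124 = 1111/9052 ≈ 0.12274)
B(t) = -11 + 12*t (B(t) = 12*t - 11 = -11 + 12*t)
a - B(l) = 1111/9052 - (-11 + 12*(-8)) = 1111/9052 - (-11 - 96) = 1111/9052 - 1*(-107) = 1111/9052 + 107 = 969675/9052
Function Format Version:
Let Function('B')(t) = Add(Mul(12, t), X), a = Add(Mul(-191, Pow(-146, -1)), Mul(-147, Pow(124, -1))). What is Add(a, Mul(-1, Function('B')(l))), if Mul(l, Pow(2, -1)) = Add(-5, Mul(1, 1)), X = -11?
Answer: Rational(969675, 9052) ≈ 107.12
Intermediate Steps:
l = -8 (l = Mul(2, Add(-5, Mul(1, 1))) = Mul(2, Add(-5, 1)) = Mul(2, -4) = -8)
a = Rational(1111, 9052) (a = Add(Mul(-191, Rational(-1, 146)), Mul(-147, Rational(1, 124))) = Add(Rational(191, 146), Rational(-147, 124)) = Rational(1111, 9052) ≈ 0.12274)
Function('B')(t) = Add(-11, Mul(12, t)) (Function('B')(t) = Add(Mul(12, t), -11) = Add(-11, Mul(12, t)))
Add(a, Mul(-1, Function('B')(l))) = Add(Rational(1111, 9052), Mul(-1, Add(-11, Mul(12, -8)))) = Add(Rational(1111, 9052), Mul(-1, Add(-11, -96))) = Add(Rational(1111, 9052), Mul(-1, -107)) = Add(Rational(1111, 9052), 107) = Rational(969675, 9052)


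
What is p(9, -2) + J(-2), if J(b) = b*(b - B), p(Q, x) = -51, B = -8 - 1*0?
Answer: -63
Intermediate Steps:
B = -8 (B = -8 + 0 = -8)
J(b) = b*(8 + b) (J(b) = b*(b - 1*(-8)) = b*(b + 8) = b*(8 + b))
p(9, -2) + J(-2) = -51 - 2*(8 - 2) = -51 - 2*6 = -51 - 12 = -63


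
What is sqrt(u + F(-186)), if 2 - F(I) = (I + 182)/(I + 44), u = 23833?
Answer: sqrt(120152093)/71 ≈ 154.39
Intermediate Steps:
F(I) = 2 - (182 + I)/(44 + I) (F(I) = 2 - (I + 182)/(I + 44) = 2 - (182 + I)/(44 + I))
sqrt(u + F(-186)) = sqrt(23833 + (-94 - 186)/(44 - 186)) = sqrt(23833 - 280/(-142)) = sqrt(23833 - 1/142*(-280)) = sqrt(23833 + 140/71) = sqrt(1692283/71) = sqrt(120152093)/71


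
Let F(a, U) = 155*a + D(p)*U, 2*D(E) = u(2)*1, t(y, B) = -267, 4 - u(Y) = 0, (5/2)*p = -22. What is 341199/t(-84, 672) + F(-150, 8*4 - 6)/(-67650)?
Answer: -3845986414/3010425 ≈ -1277.6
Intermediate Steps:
p = -44/5 (p = (2/5)*(-22) = -44/5 ≈ -8.8000)
u(Y) = 4 (u(Y) = 4 - 1*0 = 4 + 0 = 4)
D(E) = 2 (D(E) = (4*1)/2 = (1/2)*4 = 2)
F(a, U) = 2*U + 155*a (F(a, U) = 155*a + 2*U = 2*U + 155*a)
341199/t(-84, 672) + F(-150, 8*4 - 6)/(-67650) = 341199/(-267) + (2*(8*4 - 6) + 155*(-150))/(-67650) = 341199*(-1/267) + (2*(32 - 6) - 23250)*(-1/67650) = -113733/89 + (2*26 - 23250)*(-1/67650) = -113733/89 + (52 - 23250)*(-1/67650) = -113733/89 - 23198*(-1/67650) = -113733/89 + 11599/33825 = -3845986414/3010425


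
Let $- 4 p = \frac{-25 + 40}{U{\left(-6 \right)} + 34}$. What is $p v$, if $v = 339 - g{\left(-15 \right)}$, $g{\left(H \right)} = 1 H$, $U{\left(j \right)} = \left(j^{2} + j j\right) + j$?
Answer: $- \frac{531}{40} \approx -13.275$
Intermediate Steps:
$U{\left(j \right)} = j + 2 j^{2}$ ($U{\left(j \right)} = \left(j^{2} + j^{2}\right) + j = 2 j^{2} + j = j + 2 j^{2}$)
$g{\left(H \right)} = H$
$v = 354$ ($v = 339 - -15 = 339 + 15 = 354$)
$p = - \frac{3}{80}$ ($p = - \frac{\left(-25 + 40\right) \frac{1}{- 6 \left(1 + 2 \left(-6\right)\right) + 34}}{4} = - \frac{15 \frac{1}{- 6 \left(1 - 12\right) + 34}}{4} = - \frac{15 \frac{1}{\left(-6\right) \left(-11\right) + 34}}{4} = - \frac{15 \frac{1}{66 + 34}}{4} = - \frac{15 \cdot \frac{1}{100}}{4} = \left(- \frac{1}{4}\right) \frac{3}{20} = - \frac{3}{80} \approx -0.0375$)
$p v = \left(- \frac{3}{80}\right) 354 = - \frac{531}{40}$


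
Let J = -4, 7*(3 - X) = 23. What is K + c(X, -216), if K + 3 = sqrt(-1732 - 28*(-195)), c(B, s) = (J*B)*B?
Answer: -163/49 + 4*sqrt(233) ≈ 57.731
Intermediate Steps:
X = -2/7 (X = 3 - 1/7*23 = 3 - 23/7 = -2/7 ≈ -0.28571)
c(B, s) = -4*B**2 (c(B, s) = (-4*B)*B = -4*B**2)
K = -3 + 4*sqrt(233) (K = -3 + sqrt(-1732 - 28*(-195)) = -3 + sqrt(-1732 + 5460) = -3 + sqrt(3728) = -3 + 4*sqrt(233) ≈ 58.057)
K + c(X, -216) = (-3 + 4*sqrt(233)) - 4*(-2/7)**2 = (-3 + 4*sqrt(233)) - 4*4/49 = (-3 + 4*sqrt(233)) - 16/49 = -163/49 + 4*sqrt(233)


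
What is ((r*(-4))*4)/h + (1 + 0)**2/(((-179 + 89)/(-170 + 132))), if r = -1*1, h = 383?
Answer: 7997/17235 ≈ 0.46400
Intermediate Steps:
r = -1
((r*(-4))*4)/h + (1 + 0)**2/(((-179 + 89)/(-170 + 132))) = (-1*(-4)*4)/383 + (1 + 0)**2/(((-179 + 89)/(-170 + 132))) = (4*4)*(1/383) + 1**2/((-90/(-38))) = 16*(1/383) + 1/(-90*(-1/38)) = 16/383 + 1/(45/19) = 16/383 + 1*(19/45) = 16/383 + 19/45 = 7997/17235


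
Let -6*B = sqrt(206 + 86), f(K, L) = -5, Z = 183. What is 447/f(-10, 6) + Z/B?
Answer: -447/5 - 549*sqrt(73)/73 ≈ -153.66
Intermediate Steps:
B = -sqrt(73)/3 (B = -sqrt(206 + 86)/6 = -sqrt(73)/3 ≈ -2.8480)
447/f(-10, 6) + Z/B = 447/(-5) + 183/((-sqrt(73)/3)) = 447*(-1/5) + 183*(-3*sqrt(73)/73) = -447/5 - 549*sqrt(73)/73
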